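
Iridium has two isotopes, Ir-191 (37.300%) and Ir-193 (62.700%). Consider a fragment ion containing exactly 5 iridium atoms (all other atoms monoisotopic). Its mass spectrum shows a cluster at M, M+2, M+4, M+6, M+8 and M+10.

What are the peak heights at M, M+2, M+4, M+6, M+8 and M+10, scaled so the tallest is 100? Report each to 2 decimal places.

The 5 Ir atoms are independent, so intensities follow the terms of (0.37300 + 0.62700)^5.
P(M) = 0.37300^5 = 0.007220
P(M+2) = 5 × 0.37300^4 × 0.62700^1 = 0.060684
P(M+4) = 10 × 0.37300^3 × 0.62700^2 = 0.204015
P(M+6) = 10 × 0.37300^2 × 0.62700^3 = 0.342942
P(M+8) = 5 × 0.37300^1 × 0.62700^4 = 0.288237
P(M+10) = 0.62700^5 = 0.096903
The M+6 peak is largest (0.342942); scaling to 100 gives 2.11 : 17.70 : 59.49 : 100.00 : 84.05 : 28.26.

2.11 : 17.70 : 59.49 : 100.00 : 84.05 : 28.26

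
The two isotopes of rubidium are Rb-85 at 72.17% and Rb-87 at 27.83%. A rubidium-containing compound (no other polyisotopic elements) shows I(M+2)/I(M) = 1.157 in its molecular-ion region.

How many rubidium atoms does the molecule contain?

3

With n Rb atoms, P(M+2)/P(M) = C(n,1)·p^(n−1)q / p^n = n·q/p = n · 0.2783/0.7217.
n = 1.157 × 0.7217/0.2783 = 3.00 ≈ 3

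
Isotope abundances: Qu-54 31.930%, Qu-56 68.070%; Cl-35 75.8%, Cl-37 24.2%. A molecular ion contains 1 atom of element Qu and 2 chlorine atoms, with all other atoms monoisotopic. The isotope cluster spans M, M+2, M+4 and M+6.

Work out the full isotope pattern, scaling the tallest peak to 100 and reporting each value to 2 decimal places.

36.10 : 100.00 : 52.81 : 7.84

Element Qu pattern (n=1): 0.3193 : 0.6807
Chlorine pattern (n=2): 0.574564 : 0.366872 : 0.058564
Convolve the two distributions (both contribute in 2-u steps):
  M: 0.3193×0.574564 = 0.183458
  M+2: 0.3193×0.366872 + 0.6807×0.574564 = 0.508248
  M+4: 0.3193×0.058564 + 0.6807×0.366872 = 0.268429
  M+6: 0.6807×0.058564 = 0.039865
Scale to base peak (0.508248) = 100: 36.10 : 100.00 : 52.81 : 7.84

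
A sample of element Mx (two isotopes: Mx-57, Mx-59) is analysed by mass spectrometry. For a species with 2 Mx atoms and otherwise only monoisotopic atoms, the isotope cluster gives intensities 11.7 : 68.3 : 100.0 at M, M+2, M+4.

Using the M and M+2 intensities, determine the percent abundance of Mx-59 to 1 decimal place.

Write p for the Mx-57 fraction. I(M+2)/I(M) = [C(2,1)·p^1·(1−p)] / p^2 = 2·(1−p)/p = 68.3/11.7 = 5.8376
(1−p)/p = 5.8376/2 = 2.9188  ⇒  p = 1/(1 + 2.9188) = 0.2552
Mx-57: 25.5%, Mx-59: 74.5%.

74.5%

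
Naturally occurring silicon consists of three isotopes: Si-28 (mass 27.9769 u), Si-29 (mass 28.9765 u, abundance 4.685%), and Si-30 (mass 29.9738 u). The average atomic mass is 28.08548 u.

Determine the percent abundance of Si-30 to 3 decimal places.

3.092%

Let x and y be the fractions of Si-28 and Si-30. Then x + y = 1 − 0.04685 = 0.95315 and 27.9769x + 29.9738y = 28.08548 − 0.04685×28.9765 = 26.727930975.
Substituting: 27.9769x + 29.9738(0.95315 − x) = 26.727930975
(27.9769 − 29.9738)x = -1.841596495  ⇒  x = 0.92223, y = 0.03092
Si-28: 92.223%, Si-30: 3.092%.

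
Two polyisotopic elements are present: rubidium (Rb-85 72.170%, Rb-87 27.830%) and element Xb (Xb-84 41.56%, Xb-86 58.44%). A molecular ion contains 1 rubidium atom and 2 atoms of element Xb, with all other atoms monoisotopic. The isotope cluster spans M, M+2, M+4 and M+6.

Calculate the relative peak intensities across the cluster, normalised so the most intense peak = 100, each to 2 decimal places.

31.27 : 100.00 : 95.74 : 23.84

Rubidium pattern (n=1): 0.7217 : 0.2783
Element Xb pattern (n=2): 0.17272336 : 0.48575328 : 0.34152336
Convolve the two distributions (both contribute in 2-u steps):
  M: 0.7217×0.17272336 = 0.124654
  M+2: 0.7217×0.48575328 + 0.2783×0.17272336 = 0.398637
  M+4: 0.7217×0.34152336 + 0.2783×0.48575328 = 0.381663
  M+6: 0.2783×0.34152336 = 0.095046
Scale to base peak (0.398637) = 100: 31.27 : 100.00 : 95.74 : 23.84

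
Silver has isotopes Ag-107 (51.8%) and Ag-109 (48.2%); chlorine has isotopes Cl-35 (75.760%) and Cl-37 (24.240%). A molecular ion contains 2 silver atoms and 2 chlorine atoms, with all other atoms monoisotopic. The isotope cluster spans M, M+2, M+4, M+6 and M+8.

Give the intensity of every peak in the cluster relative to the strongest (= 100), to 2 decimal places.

Silver pattern (n=2): 0.268324 : 0.499352 : 0.232324
Chlorine pattern (n=2): 0.57395776 : 0.36728448 : 0.05875776
Convolve the two distributions (both contribute in 2-u steps):
  M: 0.268324×0.57395776 = 0.154007
  M+2: 0.268324×0.36728448 + 0.499352×0.57395776 = 0.385158
  M+4: 0.268324×0.05875776 + 0.499352×0.36728448 + 0.232324×0.57395776 = 0.332515
  M+6: 0.499352×0.05875776 + 0.232324×0.36728448 = 0.114670
  M+8: 0.232324×0.05875776 = 0.013651
Scale to base peak (0.385158) = 100: 39.99 : 100.00 : 86.33 : 29.77 : 3.54

39.99 : 100.00 : 86.33 : 29.77 : 3.54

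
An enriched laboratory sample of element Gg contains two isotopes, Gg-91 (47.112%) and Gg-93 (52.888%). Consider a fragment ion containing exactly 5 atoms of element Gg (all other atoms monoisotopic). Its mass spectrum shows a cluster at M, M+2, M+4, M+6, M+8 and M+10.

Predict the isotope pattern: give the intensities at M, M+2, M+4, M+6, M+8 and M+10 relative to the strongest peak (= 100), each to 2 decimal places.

7.07 : 39.68 : 89.08 : 100.00 : 56.13 : 12.60

The 5 Gg atoms are independent, so intensities follow the terms of (0.47112 + 0.52888)^5.
P(M) = 0.47112^5 = 0.023209
P(M+2) = 5 × 0.47112^4 × 0.52888^1 = 0.130273
P(M+4) = 10 × 0.47112^3 × 0.52888^2 = 0.292489
P(M+6) = 10 × 0.47112^2 × 0.52888^3 = 0.328348
P(M+8) = 5 × 0.47112^1 × 0.52888^4 = 0.184302
P(M+10) = 0.52888^5 = 0.041380
The M+6 peak is largest (0.328348); scaling to 100 gives 7.07 : 39.68 : 89.08 : 100.00 : 56.13 : 12.60.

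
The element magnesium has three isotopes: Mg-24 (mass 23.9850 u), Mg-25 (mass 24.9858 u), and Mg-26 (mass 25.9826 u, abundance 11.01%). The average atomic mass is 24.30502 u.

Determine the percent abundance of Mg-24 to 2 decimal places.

The remaining 88.99% is split between Mg-24 (fraction x) and Mg-25 (fraction 0.8899 − x).
Substituting: 23.9850x + 24.9858(0.8899 − x) = 21.44433574
(23.9850 − 24.9858)x = -0.79052768  ⇒  x = 0.78990, y = 0.10000
Mg-24: 78.99%, Mg-25: 10.00%.

78.99%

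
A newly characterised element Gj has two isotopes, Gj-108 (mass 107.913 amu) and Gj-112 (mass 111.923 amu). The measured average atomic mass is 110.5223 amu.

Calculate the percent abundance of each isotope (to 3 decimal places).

Let x be the fractional abundance of Gj-108; then Gj-112 has abundance 1 − x.
107.913·x + 111.923·(1 − x) = 110.5223
(107.913 − 111.923)·x = 110.5223 − 111.923
x = -1.4007 / -4.010 = 0.34930 → 34.930% Gj-108, 65.070% Gj-112.

Gj-108: 34.930%, Gj-112: 65.070%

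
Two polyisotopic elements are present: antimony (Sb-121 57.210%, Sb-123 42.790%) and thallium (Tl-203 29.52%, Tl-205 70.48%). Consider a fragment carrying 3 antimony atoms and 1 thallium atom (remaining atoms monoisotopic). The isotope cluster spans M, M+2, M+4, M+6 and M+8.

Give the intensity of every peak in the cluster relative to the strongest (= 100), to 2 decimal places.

14.21 : 65.83 : 100.00 : 62.90 : 14.20

Antimony pattern (n=3): 0.18724742 : 0.42015297 : 0.3142518 : 0.07834781
Thallium pattern (n=1): 0.2952 : 0.7048
Convolve the two distributions (both contribute in 2-u steps):
  M: 0.18724742×0.2952 = 0.055275
  M+2: 0.18724742×0.7048 + 0.42015297×0.2952 = 0.256001
  M+4: 0.42015297×0.7048 + 0.3142518×0.2952 = 0.388891
  M+6: 0.3142518×0.7048 + 0.07834781×0.2952 = 0.244613
  M+8: 0.07834781×0.7048 = 0.055220
Scale to base peak (0.388891) = 100: 14.21 : 65.83 : 100.00 : 62.90 : 14.20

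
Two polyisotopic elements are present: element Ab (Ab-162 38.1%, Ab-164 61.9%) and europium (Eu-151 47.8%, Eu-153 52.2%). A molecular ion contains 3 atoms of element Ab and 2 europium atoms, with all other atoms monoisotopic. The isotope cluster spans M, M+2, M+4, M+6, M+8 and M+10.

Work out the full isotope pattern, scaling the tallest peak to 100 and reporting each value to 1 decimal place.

3.7 : 25.8 : 72.1 : 100.0 : 68.7 : 18.7

Element Ab pattern (n=3): 0.05530634 : 0.26956398 : 0.43795302 : 0.23717666
Europium pattern (n=2): 0.228484 : 0.499032 : 0.272484
Convolve the two distributions (both contribute in 2-u steps):
  M: 0.05530634×0.228484 = 0.012637
  M+2: 0.05530634×0.499032 + 0.26956398×0.228484 = 0.089191
  M+4: 0.05530634×0.272484 + 0.26956398×0.499032 + 0.43795302×0.228484 = 0.249656
  M+6: 0.26956398×0.272484 + 0.43795302×0.499032 + 0.23717666×0.228484 = 0.346196
  M+8: 0.43795302×0.272484 + 0.23717666×0.499032 = 0.237694
  M+10: 0.23717666×0.272484 = 0.064627
Scale to base peak (0.346196) = 100: 3.7 : 25.8 : 72.1 : 100.0 : 68.7 : 18.7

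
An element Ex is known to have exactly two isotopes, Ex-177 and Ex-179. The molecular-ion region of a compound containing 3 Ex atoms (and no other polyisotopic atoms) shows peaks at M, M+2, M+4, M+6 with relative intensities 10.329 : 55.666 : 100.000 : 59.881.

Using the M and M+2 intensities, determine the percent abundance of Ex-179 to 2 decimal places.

Write p for the Ex-177 fraction. I(M+2)/I(M) = [C(3,1)·p^2·(1−p)] / p^3 = 3·(1−p)/p = 55.666/10.329 = 5.3893
(1−p)/p = 5.3893/3 = 1.7964  ⇒  p = 1/(1 + 1.7964) = 0.3576
Ex-177: 35.76%, Ex-179: 64.24%.

64.24%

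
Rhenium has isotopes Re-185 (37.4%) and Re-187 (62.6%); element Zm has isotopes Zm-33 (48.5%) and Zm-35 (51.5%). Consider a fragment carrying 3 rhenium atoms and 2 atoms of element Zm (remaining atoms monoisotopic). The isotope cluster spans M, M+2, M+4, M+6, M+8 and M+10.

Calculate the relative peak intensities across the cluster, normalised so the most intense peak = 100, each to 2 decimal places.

3.55 : 25.34 : 71.62 : 100.00 : 68.92 : 18.75

Rhenium pattern (n=3): 0.05231362 : 0.26268713 : 0.43968487 : 0.24531438
Element Zm pattern (n=2): 0.235225 : 0.49955 : 0.265225
Convolve the two distributions (both contribute in 2-u steps):
  M: 0.05231362×0.235225 = 0.012305
  M+2: 0.05231362×0.49955 + 0.26268713×0.235225 = 0.087924
  M+4: 0.05231362×0.265225 + 0.26268713×0.49955 + 0.43968487×0.235225 = 0.248525
  M+6: 0.26268713×0.265225 + 0.43968487×0.49955 + 0.24531438×0.235225 = 0.347020
  M+8: 0.43968487×0.265225 + 0.24531438×0.49955 = 0.239162
  M+10: 0.24531438×0.265225 = 0.065064
Scale to base peak (0.347020) = 100: 3.55 : 25.34 : 71.62 : 100.00 : 68.92 : 18.75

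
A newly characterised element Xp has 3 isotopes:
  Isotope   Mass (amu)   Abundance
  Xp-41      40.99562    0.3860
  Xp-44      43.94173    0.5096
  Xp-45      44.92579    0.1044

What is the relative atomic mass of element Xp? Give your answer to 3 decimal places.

42.907 amu

Average mass = Σ (abundance × isotope mass) = 0.3860 × 40.99562 + 0.5096 × 43.94173 + 0.1044 × 44.92579
= 15.824309 + 22.392706 + 4.690252 = 42.907267 amu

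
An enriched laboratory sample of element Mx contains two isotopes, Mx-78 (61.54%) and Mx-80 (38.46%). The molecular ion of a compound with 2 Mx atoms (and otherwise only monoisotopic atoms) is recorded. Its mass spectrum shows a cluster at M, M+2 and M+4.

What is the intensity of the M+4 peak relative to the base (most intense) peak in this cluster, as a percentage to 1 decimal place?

31.2%

Term probabilities: M 0.3787, M+2 0.4734, M+4 0.1479. Base peak = M+2.
P(M+2) = C(2,1) × 0.6154^1 × 0.3846^1 = 2 × 0.6154 × 0.3846 = 0.473366 (base)
P(M+4) = C(2,2) × 0.6154^0 × 0.3846^2 = 1 × 1.0000 × 0.14791716 = 0.147917
Relative intensity = 0.147917 / 0.473366 × 100 = 31.2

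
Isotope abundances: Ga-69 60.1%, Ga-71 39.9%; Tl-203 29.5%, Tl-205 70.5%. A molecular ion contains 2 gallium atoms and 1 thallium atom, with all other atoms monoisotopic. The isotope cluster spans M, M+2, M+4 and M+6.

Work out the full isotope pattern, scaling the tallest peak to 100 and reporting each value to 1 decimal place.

Gallium pattern (n=2): 0.361201 : 0.479598 : 0.159201
Thallium pattern (n=1): 0.2950 : 0.7050
Convolve the two distributions (both contribute in 2-u steps):
  M: 0.361201×0.2950 = 0.106554
  M+2: 0.361201×0.7050 + 0.479598×0.2950 = 0.396128
  M+4: 0.479598×0.7050 + 0.159201×0.2950 = 0.385081
  M+6: 0.159201×0.7050 = 0.112237
Scale to base peak (0.396128) = 100: 26.9 : 100.0 : 97.2 : 28.3

26.9 : 100.0 : 97.2 : 28.3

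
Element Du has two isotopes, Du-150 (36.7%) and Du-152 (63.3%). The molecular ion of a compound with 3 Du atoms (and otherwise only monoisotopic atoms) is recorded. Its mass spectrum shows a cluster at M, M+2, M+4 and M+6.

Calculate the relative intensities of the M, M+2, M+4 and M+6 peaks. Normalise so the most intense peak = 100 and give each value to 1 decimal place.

11.2 : 58.0 : 100.0 : 57.5

Each Du atom is independently Du-150 (p = 0.367) or Du-152 (q = 0.633); the cluster is the binomial expansion (p + q)^3.
P(M) = 0.367^3 = 0.049431
P(M+2) = 3 × 0.367^2 × 0.633^1 = 0.255774
P(M+4) = 3 × 0.367^1 × 0.633^2 = 0.441159
P(M+6) = 0.633^3 = 0.253636
The M+4 peak is largest (0.441159); scaling to 100 gives 11.2 : 58.0 : 100.0 : 57.5.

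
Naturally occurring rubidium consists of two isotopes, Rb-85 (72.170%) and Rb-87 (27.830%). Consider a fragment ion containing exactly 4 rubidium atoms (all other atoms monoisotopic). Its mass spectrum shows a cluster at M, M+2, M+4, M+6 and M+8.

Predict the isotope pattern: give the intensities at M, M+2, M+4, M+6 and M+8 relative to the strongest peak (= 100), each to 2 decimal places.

64.83 : 100.00 : 57.84 : 14.87 : 1.43

Expanding (0.72170 + 0.27830)^4:
P(M) = 0.72170^4 = 0.271286
P(M+2) = 4 × 0.72170^3 × 0.27830^1 = 0.418450
P(M+4) = 6 × 0.72170^2 × 0.27830^2 = 0.242042
P(M+6) = 4 × 0.72170^1 × 0.27830^3 = 0.062224
P(M+8) = 0.27830^4 = 0.005999
The M+2 peak is largest (0.418450); scaling to 100 gives 64.83 : 100.00 : 57.84 : 14.87 : 1.43.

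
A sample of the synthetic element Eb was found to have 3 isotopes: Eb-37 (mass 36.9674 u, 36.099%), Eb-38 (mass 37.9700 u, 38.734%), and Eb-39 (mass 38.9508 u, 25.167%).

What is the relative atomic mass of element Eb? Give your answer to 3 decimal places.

37.855 u

Average mass = Σ (abundance × isotope mass) = 0.36099 × 36.9674 + 0.38734 × 37.9700 + 0.25167 × 38.9508
= 13.34486 + 14.70730 + 9.80275 = 37.85491 u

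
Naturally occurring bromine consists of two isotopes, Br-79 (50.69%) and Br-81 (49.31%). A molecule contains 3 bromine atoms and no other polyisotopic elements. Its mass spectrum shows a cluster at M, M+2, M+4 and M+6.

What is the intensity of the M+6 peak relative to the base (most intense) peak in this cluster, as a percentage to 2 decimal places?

Term probabilities: M 0.1302, M+2 0.3801, M+4 0.3698, M+6 0.1199. Base peak = M+2.
P(M+2) = C(3,1) × 0.5069^2 × 0.4931^1 = 3 × 0.25694761 × 0.4931 = 0.380103 (base)
P(M+6) = C(3,3) × 0.5069^0 × 0.4931^3 = 1 × 1.0000 × 0.11989609 = 0.119896
Relative intensity = 0.119896 / 0.380103 × 100 = 31.54

31.54%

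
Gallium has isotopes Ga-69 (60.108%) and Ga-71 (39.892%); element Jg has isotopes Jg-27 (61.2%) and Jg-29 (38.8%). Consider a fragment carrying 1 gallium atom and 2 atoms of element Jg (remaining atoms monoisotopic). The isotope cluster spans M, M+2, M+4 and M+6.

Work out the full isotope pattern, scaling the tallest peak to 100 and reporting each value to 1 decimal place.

Gallium pattern (n=1): 0.60108 : 0.39892
Element Jg pattern (n=2): 0.374544 : 0.474912 : 0.150544
Convolve the two distributions (both contribute in 2-u steps):
  M: 0.60108×0.374544 = 0.225131
  M+2: 0.60108×0.474912 + 0.39892×0.374544 = 0.434873
  M+4: 0.60108×0.150544 + 0.39892×0.474912 = 0.279941
  M+6: 0.39892×0.150544 = 0.060055
Scale to base peak (0.434873) = 100: 51.8 : 100.0 : 64.4 : 13.8

51.8 : 100.0 : 64.4 : 13.8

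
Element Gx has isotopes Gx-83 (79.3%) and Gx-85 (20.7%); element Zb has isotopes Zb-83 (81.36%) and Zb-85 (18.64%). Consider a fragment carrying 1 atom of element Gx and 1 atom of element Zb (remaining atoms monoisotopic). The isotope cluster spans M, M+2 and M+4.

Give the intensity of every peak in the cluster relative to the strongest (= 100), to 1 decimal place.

100.0 : 49.0 : 6.0

Element Gx pattern (n=1): 0.7930 : 0.2070
Element Zb pattern (n=1): 0.8136 : 0.1864
Convolve the two distributions (both contribute in 2-u steps):
  M: 0.7930×0.8136 = 0.645185
  M+2: 0.7930×0.1864 + 0.2070×0.8136 = 0.316230
  M+4: 0.2070×0.1864 = 0.038585
Scale to base peak (0.645185) = 100: 100.0 : 49.0 : 6.0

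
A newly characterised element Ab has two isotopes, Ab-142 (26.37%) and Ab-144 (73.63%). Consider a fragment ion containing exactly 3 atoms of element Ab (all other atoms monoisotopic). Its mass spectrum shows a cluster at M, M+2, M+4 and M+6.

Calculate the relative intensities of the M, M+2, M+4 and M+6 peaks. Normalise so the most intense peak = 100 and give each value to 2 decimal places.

Each Ab atom is independently Ab-142 (p = 0.2637) or Ab-144 (q = 0.7363); the cluster is the binomial expansion (p + q)^3.
P(M) = 0.2637^3 = 0.018337
P(M+2) = 3 × 0.2637^2 × 0.7363^1 = 0.153602
P(M+4) = 3 × 0.2637^1 × 0.7363^2 = 0.428885
P(M+6) = 0.7363^3 = 0.399176
The M+4 peak is largest (0.428885); scaling to 100 gives 4.28 : 35.81 : 100.00 : 93.07.

4.28 : 35.81 : 100.00 : 93.07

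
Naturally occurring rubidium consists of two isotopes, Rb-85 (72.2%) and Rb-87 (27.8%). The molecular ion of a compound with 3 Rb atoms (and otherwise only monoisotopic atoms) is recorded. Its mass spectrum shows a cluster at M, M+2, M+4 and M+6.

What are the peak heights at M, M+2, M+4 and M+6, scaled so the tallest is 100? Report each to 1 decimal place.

The 3 Rb atoms are independent, so intensities follow the terms of (0.722 + 0.278)^3.
P(M) = 0.722^3 = 0.376367
P(M+2) = 3 × 0.722^2 × 0.278^1 = 0.434751
P(M+4) = 3 × 0.722^1 × 0.278^2 = 0.167397
P(M+6) = 0.278^3 = 0.021485
The M+2 peak is largest (0.434751); scaling to 100 gives 86.6 : 100.0 : 38.5 : 4.9.

86.6 : 100.0 : 38.5 : 4.9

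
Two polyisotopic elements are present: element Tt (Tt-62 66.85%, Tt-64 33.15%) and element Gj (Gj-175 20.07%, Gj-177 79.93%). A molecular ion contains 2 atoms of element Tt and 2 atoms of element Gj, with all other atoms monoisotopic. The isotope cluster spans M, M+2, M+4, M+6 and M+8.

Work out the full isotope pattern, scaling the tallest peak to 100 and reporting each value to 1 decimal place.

4.2 : 37.3 : 100.0 : 73.7 : 16.2

Element Tt pattern (n=2): 0.44689225 : 0.4432155 : 0.10989225
Element Gj pattern (n=2): 0.04028049 : 0.32083902 : 0.63888049
Convolve the two distributions (both contribute in 2-u steps):
  M: 0.44689225×0.04028049 = 0.018001
  M+2: 0.44689225×0.32083902 + 0.4432155×0.04028049 = 0.161233
  M+4: 0.44689225×0.63888049 + 0.4432155×0.32083902 + 0.10989225×0.04028049 = 0.432138
  M+6: 0.4432155×0.63888049 + 0.10989225×0.32083902 = 0.318419
  M+8: 0.10989225×0.63888049 = 0.070208
Scale to base peak (0.432138) = 100: 4.2 : 37.3 : 100.0 : 73.7 : 16.2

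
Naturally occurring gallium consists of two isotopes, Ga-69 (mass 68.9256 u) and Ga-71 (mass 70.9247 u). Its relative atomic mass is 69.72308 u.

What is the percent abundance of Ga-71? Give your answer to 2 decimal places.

Writing the weighted mean with unknown fraction x of Ga-69:
68.9256·x + 70.9247·(1 − x) = 69.72308
(68.9256 − 70.9247)·x = 69.72308 − 70.9247
x = -1.20162 / -1.9991 = 0.60108 → 60.11% Ga-69, 39.89% Ga-71.

39.89%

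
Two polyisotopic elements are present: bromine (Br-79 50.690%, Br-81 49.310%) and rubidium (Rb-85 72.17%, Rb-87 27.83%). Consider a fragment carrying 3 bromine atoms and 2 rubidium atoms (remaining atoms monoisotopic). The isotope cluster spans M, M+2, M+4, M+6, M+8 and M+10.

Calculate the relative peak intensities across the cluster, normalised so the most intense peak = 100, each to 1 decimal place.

19.1 : 70.4 : 100.0 : 67.7 : 21.6 : 2.6

Bromine pattern (n=3): 0.13024674 : 0.3801026 : 0.36975457 : 0.11989609
Rubidium pattern (n=2): 0.52085089 : 0.40169822 : 0.07745089
Convolve the two distributions (both contribute in 2-u steps):
  M: 0.13024674×0.52085089 = 0.067839
  M+2: 0.13024674×0.40169822 + 0.3801026×0.52085089 = 0.250297
  M+4: 0.13024674×0.07745089 + 0.3801026×0.40169822 + 0.36975457×0.52085089 = 0.355361
  M+6: 0.3801026×0.07745089 + 0.36975457×0.40169822 + 0.11989609×0.52085089 = 0.240417
  M+8: 0.36975457×0.07745089 + 0.11989609×0.40169822 = 0.076800
  M+10: 0.11989609×0.07745089 = 0.009286
Scale to base peak (0.355361) = 100: 19.1 : 70.4 : 100.0 : 67.7 : 21.6 : 2.6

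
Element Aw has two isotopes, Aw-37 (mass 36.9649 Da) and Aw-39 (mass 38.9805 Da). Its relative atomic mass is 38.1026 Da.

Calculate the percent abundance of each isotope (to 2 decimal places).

Aw-37: 43.56%, Aw-39: 56.44%

With x = fraction of Aw-37 (so Aw-39 is 1 − x):
36.9649·x + 38.9805·(1 − x) = 38.1026
(36.9649 − 38.9805)·x = 38.1026 − 38.9805
x = -0.8779 / -2.0156 = 0.43555 → 43.56% Aw-37, 56.44% Aw-39.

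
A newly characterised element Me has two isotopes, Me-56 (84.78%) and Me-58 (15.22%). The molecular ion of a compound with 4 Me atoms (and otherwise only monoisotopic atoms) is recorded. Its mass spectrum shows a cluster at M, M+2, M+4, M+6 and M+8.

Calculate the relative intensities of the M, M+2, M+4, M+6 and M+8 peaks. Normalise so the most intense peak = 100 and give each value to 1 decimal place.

Each Me atom is independently Me-56 (p = 0.8478) or Me-58 (q = 0.1522); the cluster is the binomial expansion (p + q)^4.
P(M) = 0.8478^4 = 0.516623
P(M+2) = 4 × 0.8478^3 × 0.1522^1 = 0.370984
P(M+4) = 6 × 0.8478^2 × 0.1522^2 = 0.099900
P(M+6) = 4 × 0.8478^1 × 0.1522^3 = 0.011956
P(M+8) = 0.1522^4 = 0.000537
The M peak is largest (0.516623); scaling to 100 gives 100.0 : 71.8 : 19.3 : 2.3 : 0.1.

100.0 : 71.8 : 19.3 : 2.3 : 0.1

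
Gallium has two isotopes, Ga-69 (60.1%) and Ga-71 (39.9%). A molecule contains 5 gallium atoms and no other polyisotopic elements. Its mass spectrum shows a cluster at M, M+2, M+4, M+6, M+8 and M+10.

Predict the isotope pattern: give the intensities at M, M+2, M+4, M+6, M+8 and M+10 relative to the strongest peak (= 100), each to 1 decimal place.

Expanding (0.601 + 0.399)^5:
P(M) = 0.601^5 = 0.078410
P(M+2) = 5 × 0.601^4 × 0.399^1 = 0.260280
P(M+4) = 10 × 0.601^3 × 0.399^2 = 0.345596
P(M+6) = 10 × 0.601^2 × 0.399^3 = 0.229439
P(M+8) = 5 × 0.601^1 × 0.399^4 = 0.076162
P(M+10) = 0.399^5 = 0.010113
The M+4 peak is largest (0.345596); scaling to 100 gives 22.7 : 75.3 : 100.0 : 66.4 : 22.0 : 2.9.

22.7 : 75.3 : 100.0 : 66.4 : 22.0 : 2.9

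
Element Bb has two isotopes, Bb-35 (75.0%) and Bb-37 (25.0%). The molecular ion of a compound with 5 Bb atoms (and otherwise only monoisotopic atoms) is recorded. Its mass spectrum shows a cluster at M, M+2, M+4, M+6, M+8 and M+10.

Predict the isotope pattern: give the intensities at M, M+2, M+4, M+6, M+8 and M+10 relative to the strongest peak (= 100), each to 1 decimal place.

The 5 Bb atoms are independent, so intensities follow the terms of (0.750 + 0.250)^5.
P(M) = 0.750^5 = 0.237305
P(M+2) = 5 × 0.750^4 × 0.250^1 = 0.395508
P(M+4) = 10 × 0.750^3 × 0.250^2 = 0.263672
P(M+6) = 10 × 0.750^2 × 0.250^3 = 0.087891
P(M+8) = 5 × 0.750^1 × 0.250^4 = 0.014648
P(M+10) = 0.250^5 = 0.000977
The M+2 peak is largest (0.395508); scaling to 100 gives 60.0 : 100.0 : 66.7 : 22.2 : 3.7 : 0.2.

60.0 : 100.0 : 66.7 : 22.2 : 3.7 : 0.2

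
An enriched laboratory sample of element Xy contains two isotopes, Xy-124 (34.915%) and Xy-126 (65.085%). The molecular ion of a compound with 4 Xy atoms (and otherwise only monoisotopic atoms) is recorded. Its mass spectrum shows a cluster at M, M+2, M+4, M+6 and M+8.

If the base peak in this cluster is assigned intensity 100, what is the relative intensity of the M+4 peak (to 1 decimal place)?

80.5

(0.34915 + 0.65085)^4 gives M 0.0149, M+2 0.1108, M+4 0.3098, M+6 0.3850, M+8 0.1794; the largest is M+6.
P(M+6) = C(4,3) × 0.34915^1 × 0.65085^3 = 4 × 0.34915 × 0.27570378 = 0.385048 (base)
P(M+4) = C(4,2) × 0.34915^2 × 0.65085^2 = 6 × 0.12190572 × 0.42360572 = 0.309840
Relative intensity = 0.309840 / 0.385048 × 100 = 80.5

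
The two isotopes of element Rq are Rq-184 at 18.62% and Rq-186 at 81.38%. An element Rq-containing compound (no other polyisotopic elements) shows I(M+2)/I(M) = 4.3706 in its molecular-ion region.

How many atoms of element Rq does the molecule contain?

1

The M+2/M ratio from n Rq atoms is n · q/p = n · 0.8138/0.1862.
n = 4.3706 × 0.1862/0.8138 = 1.00 ≈ 1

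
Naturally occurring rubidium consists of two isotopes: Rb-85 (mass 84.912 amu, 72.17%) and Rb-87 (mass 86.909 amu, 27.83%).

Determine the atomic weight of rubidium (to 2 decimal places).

85.47 amu

Average mass = Σ (abundance × isotope mass) = 0.7217 × 84.912 + 0.2783 × 86.909
= 61.2810 + 24.1868 = 85.4678 amu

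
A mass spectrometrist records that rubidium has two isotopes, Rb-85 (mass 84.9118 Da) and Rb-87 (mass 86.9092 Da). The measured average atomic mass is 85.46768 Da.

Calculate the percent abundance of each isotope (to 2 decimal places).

Rb-85: 72.17%, Rb-87: 27.83%

With x = fraction of Rb-85 (so Rb-87 is 1 − x):
84.9118·x + 86.9092·(1 − x) = 85.46768
(84.9118 − 86.9092)·x = 85.46768 − 86.9092
x = -1.44152 / -1.9974 = 0.72170 → 72.17% Rb-85, 27.83% Rb-87.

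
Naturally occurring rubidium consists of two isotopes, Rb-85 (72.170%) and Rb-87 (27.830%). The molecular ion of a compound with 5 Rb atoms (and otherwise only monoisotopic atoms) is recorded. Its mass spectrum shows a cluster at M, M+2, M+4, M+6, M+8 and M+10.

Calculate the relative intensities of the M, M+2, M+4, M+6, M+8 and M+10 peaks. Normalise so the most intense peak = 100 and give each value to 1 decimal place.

51.9 : 100.0 : 77.1 : 29.7 : 5.7 : 0.4

The 5 Rb atoms are independent, so intensities follow the terms of (0.72170 + 0.27830)^5.
P(M) = 0.72170^5 = 0.195787
P(M+2) = 5 × 0.72170^4 × 0.27830^1 = 0.377494
P(M+4) = 10 × 0.72170^3 × 0.27830^2 = 0.291136
P(M+6) = 10 × 0.72170^2 × 0.27830^3 = 0.112267
P(M+8) = 5 × 0.72170^1 × 0.27830^4 = 0.021646
P(M+10) = 0.27830^5 = 0.001669
The M+2 peak is largest (0.377494); scaling to 100 gives 51.9 : 100.0 : 77.1 : 29.7 : 5.7 : 0.4.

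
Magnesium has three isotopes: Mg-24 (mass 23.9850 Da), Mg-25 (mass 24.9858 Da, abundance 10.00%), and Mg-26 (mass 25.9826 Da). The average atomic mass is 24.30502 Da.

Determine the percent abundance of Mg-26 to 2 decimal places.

11.01%

Let x and y be the fractions of Mg-24 and Mg-26. Then x + y = 1 − 0.1000 = 0.9000 and 23.9850x + 25.9826y = 24.30502 − 0.1000×24.9858 = 21.80644.
Substituting: 23.9850x + 25.9826(0.9000 − x) = 21.80644
(23.9850 − 25.9826)x = -1.5779  ⇒  x = 0.78990, y = 0.11010
Mg-24: 78.99%, Mg-26: 11.01%.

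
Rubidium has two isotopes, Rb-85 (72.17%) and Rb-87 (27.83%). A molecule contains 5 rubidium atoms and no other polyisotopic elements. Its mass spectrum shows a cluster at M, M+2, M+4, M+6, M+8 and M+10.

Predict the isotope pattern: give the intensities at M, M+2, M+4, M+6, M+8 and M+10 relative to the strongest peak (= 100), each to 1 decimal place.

Expanding (0.7217 + 0.2783)^5:
P(M) = 0.7217^5 = 0.195787
P(M+2) = 5 × 0.7217^4 × 0.2783^1 = 0.377494
P(M+4) = 10 × 0.7217^3 × 0.2783^2 = 0.291136
P(M+6) = 10 × 0.7217^2 × 0.2783^3 = 0.112267
P(M+8) = 5 × 0.7217^1 × 0.2783^4 = 0.021646
P(M+10) = 0.2783^5 = 0.001669
The M+2 peak is largest (0.377494); scaling to 100 gives 51.9 : 100.0 : 77.1 : 29.7 : 5.7 : 0.4.

51.9 : 100.0 : 77.1 : 29.7 : 5.7 : 0.4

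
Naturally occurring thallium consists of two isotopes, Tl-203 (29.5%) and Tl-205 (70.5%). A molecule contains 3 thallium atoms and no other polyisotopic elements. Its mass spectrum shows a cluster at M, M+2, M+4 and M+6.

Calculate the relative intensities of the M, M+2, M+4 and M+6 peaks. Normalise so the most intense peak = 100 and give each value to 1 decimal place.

Each Tl atom is independently Tl-203 (p = 0.295) or Tl-205 (q = 0.705); the cluster is the binomial expansion (p + q)^3.
P(M) = 0.295^3 = 0.025672
P(M+2) = 3 × 0.295^2 × 0.705^1 = 0.184058
P(M+4) = 3 × 0.295^1 × 0.705^2 = 0.439867
P(M+6) = 0.705^3 = 0.350403
The M+4 peak is largest (0.439867); scaling to 100 gives 5.8 : 41.8 : 100.0 : 79.7.

5.8 : 41.8 : 100.0 : 79.7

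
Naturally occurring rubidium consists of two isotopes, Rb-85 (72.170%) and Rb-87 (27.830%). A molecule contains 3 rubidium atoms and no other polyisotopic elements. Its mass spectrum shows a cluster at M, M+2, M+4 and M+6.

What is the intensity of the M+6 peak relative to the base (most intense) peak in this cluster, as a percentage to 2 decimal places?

Term probabilities: M 0.3759, M+2 0.4349, M+4 0.1677, M+6 0.0216. Base peak = M+2.
P(M+2) = C(3,1) × 0.72170^2 × 0.27830^1 = 3 × 0.52085089 × 0.2783 = 0.434858 (base)
P(M+6) = C(3,3) × 0.72170^0 × 0.27830^3 = 1 × 1.0000 × 0.02155458 = 0.021555
Relative intensity = 0.021555 / 0.434858 × 100 = 4.96

4.96%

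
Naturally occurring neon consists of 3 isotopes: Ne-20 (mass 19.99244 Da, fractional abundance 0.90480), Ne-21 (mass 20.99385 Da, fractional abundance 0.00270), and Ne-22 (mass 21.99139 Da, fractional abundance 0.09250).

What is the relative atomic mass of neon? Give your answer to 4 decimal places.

Average mass = Σ (abundance × isotope mass) = 0.90480 × 19.99244 + 0.00270 × 20.99385 + 0.09250 × 21.99139
= 18.089160 + 0.056683 + 2.034204 = 20.180047 Da

20.1800 Da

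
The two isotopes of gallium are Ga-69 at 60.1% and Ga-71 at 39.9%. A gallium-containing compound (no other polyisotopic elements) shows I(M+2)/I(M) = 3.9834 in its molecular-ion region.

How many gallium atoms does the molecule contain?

The M+2/M ratio from n Ga atoms is n · q/p = n · 0.399/0.601.
n = 3.9834 × 0.601/0.399 = 6.00 ≈ 6

6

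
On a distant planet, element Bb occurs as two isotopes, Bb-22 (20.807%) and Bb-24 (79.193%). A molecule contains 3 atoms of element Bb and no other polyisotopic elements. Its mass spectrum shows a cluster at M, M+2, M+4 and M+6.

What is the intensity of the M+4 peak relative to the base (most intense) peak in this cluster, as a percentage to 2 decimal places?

78.82%

(0.20807 + 0.79193)^3 gives M 0.0090, M+2 0.1029, M+4 0.3915, M+6 0.4967; the largest is M+6.
P(M+6) = C(3,3) × 0.20807^0 × 0.79193^3 = 1 × 1.0000 × 0.49666137 = 0.496661 (base)
P(M+4) = C(3,2) × 0.20807^1 × 0.79193^2 = 3 × 0.20807 × 0.62715312 = 0.391475
Relative intensity = 0.391475 / 0.496661 × 100 = 78.82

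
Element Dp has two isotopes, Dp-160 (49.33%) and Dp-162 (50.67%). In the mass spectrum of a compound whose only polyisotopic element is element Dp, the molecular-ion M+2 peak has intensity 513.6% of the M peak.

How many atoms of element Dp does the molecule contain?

With n Dp atoms, P(M+2)/P(M) = C(n,1)·p^(n−1)q / p^n = n·q/p = n · 0.5067/0.4933.
n = 5.136 × 0.4933/0.5067 = 5.00 ≈ 5

5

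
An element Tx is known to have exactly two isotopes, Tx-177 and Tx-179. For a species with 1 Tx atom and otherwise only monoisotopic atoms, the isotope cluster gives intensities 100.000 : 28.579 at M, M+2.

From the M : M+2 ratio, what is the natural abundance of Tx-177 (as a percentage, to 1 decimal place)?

If p is the fraction of Tx that is Tx-177, then I(M+2)/I(M) = [C(1,1)·p^0·(1−p)] / p^1 = 1·(1−p)/p = 28.579/100.000 = 0.2858
(1−p)/p = 0.2858/1 = 0.2858  ⇒  p = 1/(1 + 0.2858) = 0.7777
Tx-177: 77.8%, Tx-179: 22.2%.

77.8%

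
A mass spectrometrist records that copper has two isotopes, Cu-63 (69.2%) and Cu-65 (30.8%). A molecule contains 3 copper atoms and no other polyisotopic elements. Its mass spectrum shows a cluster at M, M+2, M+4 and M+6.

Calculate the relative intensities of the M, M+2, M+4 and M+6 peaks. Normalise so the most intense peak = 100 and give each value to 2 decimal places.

74.89 : 100.00 : 44.51 : 6.60

Each Cu atom is independently Cu-63 (p = 0.692) or Cu-65 (q = 0.308); the cluster is the binomial expansion (p + q)^3.
P(M) = 0.692^3 = 0.331374
P(M+2) = 3 × 0.692^2 × 0.308^1 = 0.442470
P(M+4) = 3 × 0.692^1 × 0.308^2 = 0.196938
P(M+6) = 0.308^3 = 0.029218
The M+2 peak is largest (0.442470); scaling to 100 gives 74.89 : 100.00 : 44.51 : 6.60.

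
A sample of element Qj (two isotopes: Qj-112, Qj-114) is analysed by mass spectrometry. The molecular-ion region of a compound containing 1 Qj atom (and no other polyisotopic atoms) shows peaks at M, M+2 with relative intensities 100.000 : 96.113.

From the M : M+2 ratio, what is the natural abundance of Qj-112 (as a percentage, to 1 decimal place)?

Let p = fractional abundance of Qj-112. I(M+2)/I(M) = [C(1,1)·p^0·(1−p)] / p^1 = 1·(1−p)/p = 96.113/100.000 = 0.9611
(1−p)/p = 0.9611/1 = 0.9611  ⇒  p = 1/(1 + 0.9611) = 0.5099
Qj-112: 51.0%, Qj-114: 49.0%.

51.0%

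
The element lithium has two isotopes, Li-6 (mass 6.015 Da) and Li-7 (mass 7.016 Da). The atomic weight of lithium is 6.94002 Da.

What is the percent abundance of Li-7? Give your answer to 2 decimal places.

Writing the weighted mean with unknown fraction x of Li-6:
6.015·x + 7.016·(1 − x) = 6.94002
(6.015 − 7.016)·x = 6.94002 − 7.016
x = -0.07598 / -1.001 = 0.07590 → 7.59% Li-6, 92.41% Li-7.

92.41%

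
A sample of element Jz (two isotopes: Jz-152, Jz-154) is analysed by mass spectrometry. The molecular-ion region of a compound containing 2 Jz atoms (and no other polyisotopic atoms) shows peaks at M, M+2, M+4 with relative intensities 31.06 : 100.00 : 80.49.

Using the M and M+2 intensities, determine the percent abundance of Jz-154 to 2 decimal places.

61.68%

Write p for the Jz-152 fraction. I(M+2)/I(M) = [C(2,1)·p^1·(1−p)] / p^2 = 2·(1−p)/p = 100.00/31.06 = 3.2196
(1−p)/p = 3.2196/2 = 1.6098  ⇒  p = 1/(1 + 1.6098) = 0.3832
Jz-152: 38.32%, Jz-154: 61.68%.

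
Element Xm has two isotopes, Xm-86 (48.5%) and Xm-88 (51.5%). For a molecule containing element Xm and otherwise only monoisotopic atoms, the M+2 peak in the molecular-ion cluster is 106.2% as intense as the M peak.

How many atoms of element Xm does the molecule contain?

1

The M+2/M ratio from n Xm atoms is n · q/p = n · 0.515/0.485.
n = 1.062 × 0.485/0.515 = 1.00 ≈ 1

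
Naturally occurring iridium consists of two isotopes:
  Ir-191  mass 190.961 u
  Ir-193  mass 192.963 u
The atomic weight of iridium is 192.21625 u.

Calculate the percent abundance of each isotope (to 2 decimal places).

Let x be the fractional abundance of Ir-191; then Ir-193 has abundance 1 − x.
190.961·x + 192.963·(1 − x) = 192.21625
(190.961 − 192.963)·x = 192.21625 − 192.963
x = -0.74675 / -2.002 = 0.37300 → 37.30% Ir-191, 62.70% Ir-193.

Ir-191: 37.30%, Ir-193: 62.70%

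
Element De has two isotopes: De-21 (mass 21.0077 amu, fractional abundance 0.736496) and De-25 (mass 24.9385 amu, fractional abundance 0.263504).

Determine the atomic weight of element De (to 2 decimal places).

22.04 amu

The abundance-weighted mean is 0.736496 × 21.0077 + 0.263504 × 24.9385
= 15.47209 + 6.57139 = 22.04348 amu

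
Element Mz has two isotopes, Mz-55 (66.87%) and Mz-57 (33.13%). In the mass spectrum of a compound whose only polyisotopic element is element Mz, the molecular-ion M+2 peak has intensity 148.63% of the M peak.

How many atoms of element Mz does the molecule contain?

For n independent Mz atoms, I(M+2)/I(M) = n · (abundance Mz-57) / (abundance Mz-55) = n · 0.3313/0.6687.
n = 1.4863 × 0.6687/0.3313 = 3.00 ≈ 3

3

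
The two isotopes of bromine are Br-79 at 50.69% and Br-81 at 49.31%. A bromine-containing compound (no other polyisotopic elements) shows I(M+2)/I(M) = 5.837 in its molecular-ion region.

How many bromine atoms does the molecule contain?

6

The M+2/M ratio from n Br atoms is n · q/p = n · 0.4931/0.5069.
n = 5.837 × 0.5069/0.4931 = 6.00 ≈ 6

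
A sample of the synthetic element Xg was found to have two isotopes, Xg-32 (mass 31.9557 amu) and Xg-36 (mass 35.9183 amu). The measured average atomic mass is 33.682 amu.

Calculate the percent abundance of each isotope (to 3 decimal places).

Writing the weighted mean with unknown fraction x of Xg-32:
31.9557·x + 35.9183·(1 − x) = 33.682
(31.9557 − 35.9183)·x = 33.682 − 35.9183
x = -2.2363 / -3.9626 = 0.56435 → 56.435% Xg-32, 43.565% Xg-36.

Xg-32: 56.435%, Xg-36: 43.565%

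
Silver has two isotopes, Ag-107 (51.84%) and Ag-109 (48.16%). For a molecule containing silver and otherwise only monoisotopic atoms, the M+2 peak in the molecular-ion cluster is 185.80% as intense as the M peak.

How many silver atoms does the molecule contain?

With n Ag atoms, P(M+2)/P(M) = C(n,1)·p^(n−1)q / p^n = n·q/p = n · 0.4816/0.5184.
n = 1.8580 × 0.5184/0.4816 = 2.00 ≈ 2

2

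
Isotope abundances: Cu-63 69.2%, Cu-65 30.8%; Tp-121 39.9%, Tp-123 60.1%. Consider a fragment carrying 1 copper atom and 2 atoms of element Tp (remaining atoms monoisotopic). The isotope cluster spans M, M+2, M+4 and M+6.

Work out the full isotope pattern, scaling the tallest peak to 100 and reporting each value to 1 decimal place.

Copper pattern (n=1): 0.6920 : 0.3080
Element Tp pattern (n=2): 0.159201 : 0.479598 : 0.361201
Convolve the two distributions (both contribute in 2-u steps):
  M: 0.6920×0.159201 = 0.110167
  M+2: 0.6920×0.479598 + 0.3080×0.159201 = 0.380916
  M+4: 0.6920×0.361201 + 0.3080×0.479598 = 0.397667
  M+6: 0.3080×0.361201 = 0.111250
Scale to base peak (0.397667) = 100: 27.7 : 95.8 : 100.0 : 28.0

27.7 : 95.8 : 100.0 : 28.0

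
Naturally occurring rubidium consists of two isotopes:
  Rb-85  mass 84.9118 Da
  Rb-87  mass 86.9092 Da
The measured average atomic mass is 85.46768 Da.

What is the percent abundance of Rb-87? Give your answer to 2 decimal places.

Let x be the fractional abundance of Rb-85; then Rb-87 has abundance 1 − x.
84.9118·x + 86.9092·(1 − x) = 85.46768
(84.9118 − 86.9092)·x = 85.46768 − 86.9092
x = -1.44152 / -1.9974 = 0.72170 → 72.17% Rb-85, 27.83% Rb-87.

27.83%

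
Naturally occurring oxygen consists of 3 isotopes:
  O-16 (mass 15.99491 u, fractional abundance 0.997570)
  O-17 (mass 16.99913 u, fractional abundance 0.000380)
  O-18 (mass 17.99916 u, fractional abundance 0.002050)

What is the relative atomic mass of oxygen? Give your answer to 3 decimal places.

15.999 u

The abundance-weighted mean is 0.997570 × 15.99491 + 0.000380 × 16.99913 + 0.002050 × 17.99916
= 15.956042 + 0.006460 + 0.036898 = 15.999400 u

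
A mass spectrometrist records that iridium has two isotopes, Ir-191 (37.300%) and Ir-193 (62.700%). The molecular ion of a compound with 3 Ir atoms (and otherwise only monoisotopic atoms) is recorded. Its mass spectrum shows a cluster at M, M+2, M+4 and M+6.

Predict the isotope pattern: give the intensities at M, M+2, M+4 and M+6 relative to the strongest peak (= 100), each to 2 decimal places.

Expanding (0.37300 + 0.62700)^3:
P(M) = 0.37300^3 = 0.051895
P(M+2) = 3 × 0.37300^2 × 0.62700^1 = 0.261702
P(M+4) = 3 × 0.37300^1 × 0.62700^2 = 0.439911
P(M+6) = 0.62700^3 = 0.246492
The M+4 peak is largest (0.439911); scaling to 100 gives 11.80 : 59.49 : 100.00 : 56.03.

11.80 : 59.49 : 100.00 : 56.03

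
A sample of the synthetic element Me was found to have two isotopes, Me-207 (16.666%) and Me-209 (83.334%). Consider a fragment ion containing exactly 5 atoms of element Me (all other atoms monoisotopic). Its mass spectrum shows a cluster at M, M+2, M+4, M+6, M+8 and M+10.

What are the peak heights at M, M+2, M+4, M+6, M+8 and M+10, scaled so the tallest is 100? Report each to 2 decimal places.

0.03 : 0.80 : 8.00 : 40.00 : 100.00 : 100.00

The 5 Me atoms are independent, so intensities follow the terms of (0.16666 + 0.83334)^5.
P(M) = 0.16666^5 = 0.000129
P(M+2) = 5 × 0.16666^4 × 0.83334^1 = 0.003215
P(M+4) = 10 × 0.16666^3 × 0.83334^2 = 0.032147
P(M+6) = 10 × 0.16666^2 × 0.83334^3 = 0.160742
P(M+8) = 5 × 0.16666^1 × 0.83334^4 = 0.401874
P(M+10) = 0.83334^5 = 0.401894
The M+10 peak is largest (0.401894); scaling to 100 gives 0.03 : 0.80 : 8.00 : 40.00 : 100.00 : 100.00.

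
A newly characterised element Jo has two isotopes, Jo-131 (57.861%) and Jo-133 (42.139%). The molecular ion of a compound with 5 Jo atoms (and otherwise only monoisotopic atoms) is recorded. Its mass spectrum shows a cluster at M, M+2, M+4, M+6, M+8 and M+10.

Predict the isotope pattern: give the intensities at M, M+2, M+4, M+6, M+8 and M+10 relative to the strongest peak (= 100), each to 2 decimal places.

The 5 Jo atoms are independent, so intensities follow the terms of (0.57861 + 0.42139)^5.
P(M) = 0.57861^5 = 0.064853
P(M+2) = 5 × 0.57861^4 × 0.42139^1 = 0.236155
P(M+4) = 10 × 0.57861^3 × 0.42139^2 = 0.343975
P(M+6) = 10 × 0.57861^2 × 0.42139^3 = 0.250510
P(M+8) = 5 × 0.57861^1 × 0.42139^4 = 0.091221
P(M+10) = 0.42139^5 = 0.013287
The M+4 peak is largest (0.343975); scaling to 100 gives 18.85 : 68.65 : 100.00 : 72.83 : 26.52 : 3.86.

18.85 : 68.65 : 100.00 : 72.83 : 26.52 : 3.86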